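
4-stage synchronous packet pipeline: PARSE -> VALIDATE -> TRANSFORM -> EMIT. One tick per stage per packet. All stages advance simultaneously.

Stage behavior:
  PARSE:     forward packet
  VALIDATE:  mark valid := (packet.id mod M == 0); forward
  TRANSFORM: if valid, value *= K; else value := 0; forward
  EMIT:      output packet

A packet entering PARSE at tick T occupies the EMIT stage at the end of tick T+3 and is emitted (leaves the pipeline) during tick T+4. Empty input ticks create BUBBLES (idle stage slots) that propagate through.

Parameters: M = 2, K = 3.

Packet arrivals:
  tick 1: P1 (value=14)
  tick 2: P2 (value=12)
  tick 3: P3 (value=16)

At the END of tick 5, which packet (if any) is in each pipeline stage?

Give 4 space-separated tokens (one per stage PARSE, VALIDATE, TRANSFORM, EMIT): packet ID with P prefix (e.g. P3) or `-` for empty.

Answer: - - P3 P2

Derivation:
Tick 1: [PARSE:P1(v=14,ok=F), VALIDATE:-, TRANSFORM:-, EMIT:-] out:-; in:P1
Tick 2: [PARSE:P2(v=12,ok=F), VALIDATE:P1(v=14,ok=F), TRANSFORM:-, EMIT:-] out:-; in:P2
Tick 3: [PARSE:P3(v=16,ok=F), VALIDATE:P2(v=12,ok=T), TRANSFORM:P1(v=0,ok=F), EMIT:-] out:-; in:P3
Tick 4: [PARSE:-, VALIDATE:P3(v=16,ok=F), TRANSFORM:P2(v=36,ok=T), EMIT:P1(v=0,ok=F)] out:-; in:-
Tick 5: [PARSE:-, VALIDATE:-, TRANSFORM:P3(v=0,ok=F), EMIT:P2(v=36,ok=T)] out:P1(v=0); in:-
At end of tick 5: ['-', '-', 'P3', 'P2']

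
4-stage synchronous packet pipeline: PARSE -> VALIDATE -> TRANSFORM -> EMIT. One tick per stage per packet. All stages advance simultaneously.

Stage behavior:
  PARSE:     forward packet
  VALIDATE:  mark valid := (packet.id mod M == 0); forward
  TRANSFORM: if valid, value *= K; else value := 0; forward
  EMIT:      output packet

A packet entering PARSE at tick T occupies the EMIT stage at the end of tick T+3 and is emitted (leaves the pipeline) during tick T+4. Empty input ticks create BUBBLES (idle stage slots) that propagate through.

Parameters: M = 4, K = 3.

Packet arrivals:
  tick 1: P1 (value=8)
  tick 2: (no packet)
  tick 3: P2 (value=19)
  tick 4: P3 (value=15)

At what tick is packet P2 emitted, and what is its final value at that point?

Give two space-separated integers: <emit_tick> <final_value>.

Tick 1: [PARSE:P1(v=8,ok=F), VALIDATE:-, TRANSFORM:-, EMIT:-] out:-; in:P1
Tick 2: [PARSE:-, VALIDATE:P1(v=8,ok=F), TRANSFORM:-, EMIT:-] out:-; in:-
Tick 3: [PARSE:P2(v=19,ok=F), VALIDATE:-, TRANSFORM:P1(v=0,ok=F), EMIT:-] out:-; in:P2
Tick 4: [PARSE:P3(v=15,ok=F), VALIDATE:P2(v=19,ok=F), TRANSFORM:-, EMIT:P1(v=0,ok=F)] out:-; in:P3
Tick 5: [PARSE:-, VALIDATE:P3(v=15,ok=F), TRANSFORM:P2(v=0,ok=F), EMIT:-] out:P1(v=0); in:-
Tick 6: [PARSE:-, VALIDATE:-, TRANSFORM:P3(v=0,ok=F), EMIT:P2(v=0,ok=F)] out:-; in:-
Tick 7: [PARSE:-, VALIDATE:-, TRANSFORM:-, EMIT:P3(v=0,ok=F)] out:P2(v=0); in:-
Tick 8: [PARSE:-, VALIDATE:-, TRANSFORM:-, EMIT:-] out:P3(v=0); in:-
P2: arrives tick 3, valid=False (id=2, id%4=2), emit tick 7, final value 0

Answer: 7 0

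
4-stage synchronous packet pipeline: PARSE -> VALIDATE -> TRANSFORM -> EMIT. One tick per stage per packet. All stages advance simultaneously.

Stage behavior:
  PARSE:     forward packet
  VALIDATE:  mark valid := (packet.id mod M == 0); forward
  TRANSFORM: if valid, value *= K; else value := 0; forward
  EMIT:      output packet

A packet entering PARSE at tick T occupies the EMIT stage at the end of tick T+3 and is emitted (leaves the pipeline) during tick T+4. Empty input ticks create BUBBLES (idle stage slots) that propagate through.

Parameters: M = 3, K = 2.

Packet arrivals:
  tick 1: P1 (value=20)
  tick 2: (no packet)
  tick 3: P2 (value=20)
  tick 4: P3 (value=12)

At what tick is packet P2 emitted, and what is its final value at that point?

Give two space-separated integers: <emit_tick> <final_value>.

Tick 1: [PARSE:P1(v=20,ok=F), VALIDATE:-, TRANSFORM:-, EMIT:-] out:-; in:P1
Tick 2: [PARSE:-, VALIDATE:P1(v=20,ok=F), TRANSFORM:-, EMIT:-] out:-; in:-
Tick 3: [PARSE:P2(v=20,ok=F), VALIDATE:-, TRANSFORM:P1(v=0,ok=F), EMIT:-] out:-; in:P2
Tick 4: [PARSE:P3(v=12,ok=F), VALIDATE:P2(v=20,ok=F), TRANSFORM:-, EMIT:P1(v=0,ok=F)] out:-; in:P3
Tick 5: [PARSE:-, VALIDATE:P3(v=12,ok=T), TRANSFORM:P2(v=0,ok=F), EMIT:-] out:P1(v=0); in:-
Tick 6: [PARSE:-, VALIDATE:-, TRANSFORM:P3(v=24,ok=T), EMIT:P2(v=0,ok=F)] out:-; in:-
Tick 7: [PARSE:-, VALIDATE:-, TRANSFORM:-, EMIT:P3(v=24,ok=T)] out:P2(v=0); in:-
Tick 8: [PARSE:-, VALIDATE:-, TRANSFORM:-, EMIT:-] out:P3(v=24); in:-
P2: arrives tick 3, valid=False (id=2, id%3=2), emit tick 7, final value 0

Answer: 7 0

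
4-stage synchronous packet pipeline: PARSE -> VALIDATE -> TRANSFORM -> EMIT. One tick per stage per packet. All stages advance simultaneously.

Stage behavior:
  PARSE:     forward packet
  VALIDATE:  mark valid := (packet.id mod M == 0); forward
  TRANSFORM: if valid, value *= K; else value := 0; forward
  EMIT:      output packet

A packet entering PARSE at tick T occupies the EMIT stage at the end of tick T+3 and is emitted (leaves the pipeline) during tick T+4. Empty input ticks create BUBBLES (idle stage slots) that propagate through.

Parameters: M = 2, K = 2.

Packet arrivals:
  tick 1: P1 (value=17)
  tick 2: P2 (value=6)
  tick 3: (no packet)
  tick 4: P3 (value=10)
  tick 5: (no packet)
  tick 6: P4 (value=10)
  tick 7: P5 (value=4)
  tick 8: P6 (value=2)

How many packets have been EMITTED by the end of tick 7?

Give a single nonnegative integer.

Answer: 2

Derivation:
Tick 1: [PARSE:P1(v=17,ok=F), VALIDATE:-, TRANSFORM:-, EMIT:-] out:-; in:P1
Tick 2: [PARSE:P2(v=6,ok=F), VALIDATE:P1(v=17,ok=F), TRANSFORM:-, EMIT:-] out:-; in:P2
Tick 3: [PARSE:-, VALIDATE:P2(v=6,ok=T), TRANSFORM:P1(v=0,ok=F), EMIT:-] out:-; in:-
Tick 4: [PARSE:P3(v=10,ok=F), VALIDATE:-, TRANSFORM:P2(v=12,ok=T), EMIT:P1(v=0,ok=F)] out:-; in:P3
Tick 5: [PARSE:-, VALIDATE:P3(v=10,ok=F), TRANSFORM:-, EMIT:P2(v=12,ok=T)] out:P1(v=0); in:-
Tick 6: [PARSE:P4(v=10,ok=F), VALIDATE:-, TRANSFORM:P3(v=0,ok=F), EMIT:-] out:P2(v=12); in:P4
Tick 7: [PARSE:P5(v=4,ok=F), VALIDATE:P4(v=10,ok=T), TRANSFORM:-, EMIT:P3(v=0,ok=F)] out:-; in:P5
Emitted by tick 7: ['P1', 'P2']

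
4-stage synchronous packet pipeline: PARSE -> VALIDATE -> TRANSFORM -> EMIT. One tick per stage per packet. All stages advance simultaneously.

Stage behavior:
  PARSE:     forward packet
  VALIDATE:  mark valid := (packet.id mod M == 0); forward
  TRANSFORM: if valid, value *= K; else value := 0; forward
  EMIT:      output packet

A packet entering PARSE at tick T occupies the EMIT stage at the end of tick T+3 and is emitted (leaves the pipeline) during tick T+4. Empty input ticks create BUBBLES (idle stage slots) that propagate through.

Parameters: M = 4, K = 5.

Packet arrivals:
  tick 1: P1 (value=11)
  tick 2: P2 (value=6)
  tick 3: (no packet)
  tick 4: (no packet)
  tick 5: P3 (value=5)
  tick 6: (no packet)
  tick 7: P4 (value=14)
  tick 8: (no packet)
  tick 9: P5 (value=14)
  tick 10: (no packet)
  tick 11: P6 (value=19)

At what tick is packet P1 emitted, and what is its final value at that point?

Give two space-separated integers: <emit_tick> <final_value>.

Answer: 5 0

Derivation:
Tick 1: [PARSE:P1(v=11,ok=F), VALIDATE:-, TRANSFORM:-, EMIT:-] out:-; in:P1
Tick 2: [PARSE:P2(v=6,ok=F), VALIDATE:P1(v=11,ok=F), TRANSFORM:-, EMIT:-] out:-; in:P2
Tick 3: [PARSE:-, VALIDATE:P2(v=6,ok=F), TRANSFORM:P1(v=0,ok=F), EMIT:-] out:-; in:-
Tick 4: [PARSE:-, VALIDATE:-, TRANSFORM:P2(v=0,ok=F), EMIT:P1(v=0,ok=F)] out:-; in:-
Tick 5: [PARSE:P3(v=5,ok=F), VALIDATE:-, TRANSFORM:-, EMIT:P2(v=0,ok=F)] out:P1(v=0); in:P3
Tick 6: [PARSE:-, VALIDATE:P3(v=5,ok=F), TRANSFORM:-, EMIT:-] out:P2(v=0); in:-
Tick 7: [PARSE:P4(v=14,ok=F), VALIDATE:-, TRANSFORM:P3(v=0,ok=F), EMIT:-] out:-; in:P4
Tick 8: [PARSE:-, VALIDATE:P4(v=14,ok=T), TRANSFORM:-, EMIT:P3(v=0,ok=F)] out:-; in:-
Tick 9: [PARSE:P5(v=14,ok=F), VALIDATE:-, TRANSFORM:P4(v=70,ok=T), EMIT:-] out:P3(v=0); in:P5
Tick 10: [PARSE:-, VALIDATE:P5(v=14,ok=F), TRANSFORM:-, EMIT:P4(v=70,ok=T)] out:-; in:-
Tick 11: [PARSE:P6(v=19,ok=F), VALIDATE:-, TRANSFORM:P5(v=0,ok=F), EMIT:-] out:P4(v=70); in:P6
Tick 12: [PARSE:-, VALIDATE:P6(v=19,ok=F), TRANSFORM:-, EMIT:P5(v=0,ok=F)] out:-; in:-
Tick 13: [PARSE:-, VALIDATE:-, TRANSFORM:P6(v=0,ok=F), EMIT:-] out:P5(v=0); in:-
Tick 14: [PARSE:-, VALIDATE:-, TRANSFORM:-, EMIT:P6(v=0,ok=F)] out:-; in:-
Tick 15: [PARSE:-, VALIDATE:-, TRANSFORM:-, EMIT:-] out:P6(v=0); in:-
P1: arrives tick 1, valid=False (id=1, id%4=1), emit tick 5, final value 0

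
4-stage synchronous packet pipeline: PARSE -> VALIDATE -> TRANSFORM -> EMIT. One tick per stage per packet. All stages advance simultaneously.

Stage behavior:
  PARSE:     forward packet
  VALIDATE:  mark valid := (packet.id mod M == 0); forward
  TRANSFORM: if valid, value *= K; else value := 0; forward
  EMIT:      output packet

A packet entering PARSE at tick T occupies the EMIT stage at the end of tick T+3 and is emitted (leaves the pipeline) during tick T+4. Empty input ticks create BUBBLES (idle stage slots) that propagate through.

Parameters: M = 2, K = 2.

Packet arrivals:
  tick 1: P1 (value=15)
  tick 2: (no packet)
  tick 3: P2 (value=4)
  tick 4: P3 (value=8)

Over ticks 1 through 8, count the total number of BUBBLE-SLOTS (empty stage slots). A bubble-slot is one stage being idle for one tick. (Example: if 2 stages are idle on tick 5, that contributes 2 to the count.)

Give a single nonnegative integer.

Answer: 20

Derivation:
Tick 1: [PARSE:P1(v=15,ok=F), VALIDATE:-, TRANSFORM:-, EMIT:-] out:-; bubbles=3
Tick 2: [PARSE:-, VALIDATE:P1(v=15,ok=F), TRANSFORM:-, EMIT:-] out:-; bubbles=3
Tick 3: [PARSE:P2(v=4,ok=F), VALIDATE:-, TRANSFORM:P1(v=0,ok=F), EMIT:-] out:-; bubbles=2
Tick 4: [PARSE:P3(v=8,ok=F), VALIDATE:P2(v=4,ok=T), TRANSFORM:-, EMIT:P1(v=0,ok=F)] out:-; bubbles=1
Tick 5: [PARSE:-, VALIDATE:P3(v=8,ok=F), TRANSFORM:P2(v=8,ok=T), EMIT:-] out:P1(v=0); bubbles=2
Tick 6: [PARSE:-, VALIDATE:-, TRANSFORM:P3(v=0,ok=F), EMIT:P2(v=8,ok=T)] out:-; bubbles=2
Tick 7: [PARSE:-, VALIDATE:-, TRANSFORM:-, EMIT:P3(v=0,ok=F)] out:P2(v=8); bubbles=3
Tick 8: [PARSE:-, VALIDATE:-, TRANSFORM:-, EMIT:-] out:P3(v=0); bubbles=4
Total bubble-slots: 20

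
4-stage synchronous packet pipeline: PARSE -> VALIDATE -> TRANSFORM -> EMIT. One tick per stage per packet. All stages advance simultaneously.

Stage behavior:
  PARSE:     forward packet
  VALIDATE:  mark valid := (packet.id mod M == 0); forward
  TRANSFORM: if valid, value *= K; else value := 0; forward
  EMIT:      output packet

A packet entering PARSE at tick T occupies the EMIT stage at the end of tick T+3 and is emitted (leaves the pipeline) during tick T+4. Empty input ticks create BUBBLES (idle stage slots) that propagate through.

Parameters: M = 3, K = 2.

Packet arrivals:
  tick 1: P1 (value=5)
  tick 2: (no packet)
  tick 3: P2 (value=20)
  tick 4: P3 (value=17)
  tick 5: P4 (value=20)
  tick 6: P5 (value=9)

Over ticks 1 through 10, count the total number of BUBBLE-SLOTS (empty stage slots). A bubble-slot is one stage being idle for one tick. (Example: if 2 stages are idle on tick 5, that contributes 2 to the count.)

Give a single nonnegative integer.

Tick 1: [PARSE:P1(v=5,ok=F), VALIDATE:-, TRANSFORM:-, EMIT:-] out:-; bubbles=3
Tick 2: [PARSE:-, VALIDATE:P1(v=5,ok=F), TRANSFORM:-, EMIT:-] out:-; bubbles=3
Tick 3: [PARSE:P2(v=20,ok=F), VALIDATE:-, TRANSFORM:P1(v=0,ok=F), EMIT:-] out:-; bubbles=2
Tick 4: [PARSE:P3(v=17,ok=F), VALIDATE:P2(v=20,ok=F), TRANSFORM:-, EMIT:P1(v=0,ok=F)] out:-; bubbles=1
Tick 5: [PARSE:P4(v=20,ok=F), VALIDATE:P3(v=17,ok=T), TRANSFORM:P2(v=0,ok=F), EMIT:-] out:P1(v=0); bubbles=1
Tick 6: [PARSE:P5(v=9,ok=F), VALIDATE:P4(v=20,ok=F), TRANSFORM:P3(v=34,ok=T), EMIT:P2(v=0,ok=F)] out:-; bubbles=0
Tick 7: [PARSE:-, VALIDATE:P5(v=9,ok=F), TRANSFORM:P4(v=0,ok=F), EMIT:P3(v=34,ok=T)] out:P2(v=0); bubbles=1
Tick 8: [PARSE:-, VALIDATE:-, TRANSFORM:P5(v=0,ok=F), EMIT:P4(v=0,ok=F)] out:P3(v=34); bubbles=2
Tick 9: [PARSE:-, VALIDATE:-, TRANSFORM:-, EMIT:P5(v=0,ok=F)] out:P4(v=0); bubbles=3
Tick 10: [PARSE:-, VALIDATE:-, TRANSFORM:-, EMIT:-] out:P5(v=0); bubbles=4
Total bubble-slots: 20

Answer: 20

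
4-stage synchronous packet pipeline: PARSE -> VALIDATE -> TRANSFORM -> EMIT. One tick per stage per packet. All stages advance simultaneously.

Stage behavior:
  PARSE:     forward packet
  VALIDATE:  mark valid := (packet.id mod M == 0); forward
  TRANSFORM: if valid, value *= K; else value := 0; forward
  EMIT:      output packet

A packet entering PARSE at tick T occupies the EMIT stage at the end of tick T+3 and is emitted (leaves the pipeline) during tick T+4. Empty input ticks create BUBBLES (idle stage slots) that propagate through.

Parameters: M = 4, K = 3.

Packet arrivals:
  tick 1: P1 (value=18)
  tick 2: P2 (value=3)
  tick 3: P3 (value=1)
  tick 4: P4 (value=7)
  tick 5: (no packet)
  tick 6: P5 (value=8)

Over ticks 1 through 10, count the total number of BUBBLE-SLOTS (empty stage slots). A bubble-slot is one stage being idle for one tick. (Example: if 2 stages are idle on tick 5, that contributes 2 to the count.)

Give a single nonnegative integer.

Answer: 20

Derivation:
Tick 1: [PARSE:P1(v=18,ok=F), VALIDATE:-, TRANSFORM:-, EMIT:-] out:-; bubbles=3
Tick 2: [PARSE:P2(v=3,ok=F), VALIDATE:P1(v=18,ok=F), TRANSFORM:-, EMIT:-] out:-; bubbles=2
Tick 3: [PARSE:P3(v=1,ok=F), VALIDATE:P2(v=3,ok=F), TRANSFORM:P1(v=0,ok=F), EMIT:-] out:-; bubbles=1
Tick 4: [PARSE:P4(v=7,ok=F), VALIDATE:P3(v=1,ok=F), TRANSFORM:P2(v=0,ok=F), EMIT:P1(v=0,ok=F)] out:-; bubbles=0
Tick 5: [PARSE:-, VALIDATE:P4(v=7,ok=T), TRANSFORM:P3(v=0,ok=F), EMIT:P2(v=0,ok=F)] out:P1(v=0); bubbles=1
Tick 6: [PARSE:P5(v=8,ok=F), VALIDATE:-, TRANSFORM:P4(v=21,ok=T), EMIT:P3(v=0,ok=F)] out:P2(v=0); bubbles=1
Tick 7: [PARSE:-, VALIDATE:P5(v=8,ok=F), TRANSFORM:-, EMIT:P4(v=21,ok=T)] out:P3(v=0); bubbles=2
Tick 8: [PARSE:-, VALIDATE:-, TRANSFORM:P5(v=0,ok=F), EMIT:-] out:P4(v=21); bubbles=3
Tick 9: [PARSE:-, VALIDATE:-, TRANSFORM:-, EMIT:P5(v=0,ok=F)] out:-; bubbles=3
Tick 10: [PARSE:-, VALIDATE:-, TRANSFORM:-, EMIT:-] out:P5(v=0); bubbles=4
Total bubble-slots: 20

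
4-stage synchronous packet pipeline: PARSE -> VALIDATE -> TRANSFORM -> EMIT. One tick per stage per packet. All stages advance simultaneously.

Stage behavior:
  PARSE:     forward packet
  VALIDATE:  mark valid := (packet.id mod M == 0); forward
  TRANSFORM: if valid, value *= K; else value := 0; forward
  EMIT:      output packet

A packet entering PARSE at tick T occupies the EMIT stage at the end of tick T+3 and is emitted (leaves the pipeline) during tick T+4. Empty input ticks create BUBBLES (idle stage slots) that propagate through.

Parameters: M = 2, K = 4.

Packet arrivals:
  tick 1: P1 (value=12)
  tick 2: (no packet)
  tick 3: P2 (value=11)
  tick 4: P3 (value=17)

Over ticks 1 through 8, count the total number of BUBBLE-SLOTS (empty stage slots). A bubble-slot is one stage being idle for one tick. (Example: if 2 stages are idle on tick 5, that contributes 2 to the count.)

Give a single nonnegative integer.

Answer: 20

Derivation:
Tick 1: [PARSE:P1(v=12,ok=F), VALIDATE:-, TRANSFORM:-, EMIT:-] out:-; bubbles=3
Tick 2: [PARSE:-, VALIDATE:P1(v=12,ok=F), TRANSFORM:-, EMIT:-] out:-; bubbles=3
Tick 3: [PARSE:P2(v=11,ok=F), VALIDATE:-, TRANSFORM:P1(v=0,ok=F), EMIT:-] out:-; bubbles=2
Tick 4: [PARSE:P3(v=17,ok=F), VALIDATE:P2(v=11,ok=T), TRANSFORM:-, EMIT:P1(v=0,ok=F)] out:-; bubbles=1
Tick 5: [PARSE:-, VALIDATE:P3(v=17,ok=F), TRANSFORM:P2(v=44,ok=T), EMIT:-] out:P1(v=0); bubbles=2
Tick 6: [PARSE:-, VALIDATE:-, TRANSFORM:P3(v=0,ok=F), EMIT:P2(v=44,ok=T)] out:-; bubbles=2
Tick 7: [PARSE:-, VALIDATE:-, TRANSFORM:-, EMIT:P3(v=0,ok=F)] out:P2(v=44); bubbles=3
Tick 8: [PARSE:-, VALIDATE:-, TRANSFORM:-, EMIT:-] out:P3(v=0); bubbles=4
Total bubble-slots: 20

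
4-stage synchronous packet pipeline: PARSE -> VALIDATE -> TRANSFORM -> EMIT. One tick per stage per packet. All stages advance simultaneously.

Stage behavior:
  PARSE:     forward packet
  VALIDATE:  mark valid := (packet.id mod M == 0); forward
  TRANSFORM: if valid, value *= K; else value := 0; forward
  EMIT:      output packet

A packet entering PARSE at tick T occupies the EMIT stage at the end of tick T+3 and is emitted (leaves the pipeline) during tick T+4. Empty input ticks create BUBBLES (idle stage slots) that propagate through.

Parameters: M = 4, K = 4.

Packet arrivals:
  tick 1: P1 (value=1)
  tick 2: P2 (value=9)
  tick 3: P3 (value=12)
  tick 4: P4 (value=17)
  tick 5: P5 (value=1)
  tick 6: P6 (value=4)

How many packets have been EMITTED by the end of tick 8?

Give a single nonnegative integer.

Answer: 4

Derivation:
Tick 1: [PARSE:P1(v=1,ok=F), VALIDATE:-, TRANSFORM:-, EMIT:-] out:-; in:P1
Tick 2: [PARSE:P2(v=9,ok=F), VALIDATE:P1(v=1,ok=F), TRANSFORM:-, EMIT:-] out:-; in:P2
Tick 3: [PARSE:P3(v=12,ok=F), VALIDATE:P2(v=9,ok=F), TRANSFORM:P1(v=0,ok=F), EMIT:-] out:-; in:P3
Tick 4: [PARSE:P4(v=17,ok=F), VALIDATE:P3(v=12,ok=F), TRANSFORM:P2(v=0,ok=F), EMIT:P1(v=0,ok=F)] out:-; in:P4
Tick 5: [PARSE:P5(v=1,ok=F), VALIDATE:P4(v=17,ok=T), TRANSFORM:P3(v=0,ok=F), EMIT:P2(v=0,ok=F)] out:P1(v=0); in:P5
Tick 6: [PARSE:P6(v=4,ok=F), VALIDATE:P5(v=1,ok=F), TRANSFORM:P4(v=68,ok=T), EMIT:P3(v=0,ok=F)] out:P2(v=0); in:P6
Tick 7: [PARSE:-, VALIDATE:P6(v=4,ok=F), TRANSFORM:P5(v=0,ok=F), EMIT:P4(v=68,ok=T)] out:P3(v=0); in:-
Tick 8: [PARSE:-, VALIDATE:-, TRANSFORM:P6(v=0,ok=F), EMIT:P5(v=0,ok=F)] out:P4(v=68); in:-
Emitted by tick 8: ['P1', 'P2', 'P3', 'P4']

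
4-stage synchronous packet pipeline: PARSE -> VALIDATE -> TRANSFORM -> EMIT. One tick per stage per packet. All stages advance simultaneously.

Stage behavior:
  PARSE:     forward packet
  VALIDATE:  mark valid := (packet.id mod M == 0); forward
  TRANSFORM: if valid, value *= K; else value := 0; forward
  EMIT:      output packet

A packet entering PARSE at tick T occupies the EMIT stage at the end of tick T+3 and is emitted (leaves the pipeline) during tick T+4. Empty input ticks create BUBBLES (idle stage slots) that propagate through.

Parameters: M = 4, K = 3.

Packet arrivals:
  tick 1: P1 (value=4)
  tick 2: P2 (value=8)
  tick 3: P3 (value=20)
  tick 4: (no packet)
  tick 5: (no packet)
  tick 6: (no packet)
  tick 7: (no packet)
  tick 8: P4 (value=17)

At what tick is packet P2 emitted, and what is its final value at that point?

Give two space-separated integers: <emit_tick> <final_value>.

Tick 1: [PARSE:P1(v=4,ok=F), VALIDATE:-, TRANSFORM:-, EMIT:-] out:-; in:P1
Tick 2: [PARSE:P2(v=8,ok=F), VALIDATE:P1(v=4,ok=F), TRANSFORM:-, EMIT:-] out:-; in:P2
Tick 3: [PARSE:P3(v=20,ok=F), VALIDATE:P2(v=8,ok=F), TRANSFORM:P1(v=0,ok=F), EMIT:-] out:-; in:P3
Tick 4: [PARSE:-, VALIDATE:P3(v=20,ok=F), TRANSFORM:P2(v=0,ok=F), EMIT:P1(v=0,ok=F)] out:-; in:-
Tick 5: [PARSE:-, VALIDATE:-, TRANSFORM:P3(v=0,ok=F), EMIT:P2(v=0,ok=F)] out:P1(v=0); in:-
Tick 6: [PARSE:-, VALIDATE:-, TRANSFORM:-, EMIT:P3(v=0,ok=F)] out:P2(v=0); in:-
Tick 7: [PARSE:-, VALIDATE:-, TRANSFORM:-, EMIT:-] out:P3(v=0); in:-
Tick 8: [PARSE:P4(v=17,ok=F), VALIDATE:-, TRANSFORM:-, EMIT:-] out:-; in:P4
Tick 9: [PARSE:-, VALIDATE:P4(v=17,ok=T), TRANSFORM:-, EMIT:-] out:-; in:-
Tick 10: [PARSE:-, VALIDATE:-, TRANSFORM:P4(v=51,ok=T), EMIT:-] out:-; in:-
Tick 11: [PARSE:-, VALIDATE:-, TRANSFORM:-, EMIT:P4(v=51,ok=T)] out:-; in:-
Tick 12: [PARSE:-, VALIDATE:-, TRANSFORM:-, EMIT:-] out:P4(v=51); in:-
P2: arrives tick 2, valid=False (id=2, id%4=2), emit tick 6, final value 0

Answer: 6 0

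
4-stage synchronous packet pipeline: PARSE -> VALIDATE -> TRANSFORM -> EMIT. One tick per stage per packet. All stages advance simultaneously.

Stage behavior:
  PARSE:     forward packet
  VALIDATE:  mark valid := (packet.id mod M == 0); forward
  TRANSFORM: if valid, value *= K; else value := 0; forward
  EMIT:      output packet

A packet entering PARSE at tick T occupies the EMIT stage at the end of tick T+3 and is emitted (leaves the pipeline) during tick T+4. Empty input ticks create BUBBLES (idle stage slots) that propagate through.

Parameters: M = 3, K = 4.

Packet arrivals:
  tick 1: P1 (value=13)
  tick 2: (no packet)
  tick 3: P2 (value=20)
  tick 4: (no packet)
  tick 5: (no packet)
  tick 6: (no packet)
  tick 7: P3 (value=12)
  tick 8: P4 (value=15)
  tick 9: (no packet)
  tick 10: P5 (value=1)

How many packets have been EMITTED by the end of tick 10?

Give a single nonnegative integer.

Answer: 2

Derivation:
Tick 1: [PARSE:P1(v=13,ok=F), VALIDATE:-, TRANSFORM:-, EMIT:-] out:-; in:P1
Tick 2: [PARSE:-, VALIDATE:P1(v=13,ok=F), TRANSFORM:-, EMIT:-] out:-; in:-
Tick 3: [PARSE:P2(v=20,ok=F), VALIDATE:-, TRANSFORM:P1(v=0,ok=F), EMIT:-] out:-; in:P2
Tick 4: [PARSE:-, VALIDATE:P2(v=20,ok=F), TRANSFORM:-, EMIT:P1(v=0,ok=F)] out:-; in:-
Tick 5: [PARSE:-, VALIDATE:-, TRANSFORM:P2(v=0,ok=F), EMIT:-] out:P1(v=0); in:-
Tick 6: [PARSE:-, VALIDATE:-, TRANSFORM:-, EMIT:P2(v=0,ok=F)] out:-; in:-
Tick 7: [PARSE:P3(v=12,ok=F), VALIDATE:-, TRANSFORM:-, EMIT:-] out:P2(v=0); in:P3
Tick 8: [PARSE:P4(v=15,ok=F), VALIDATE:P3(v=12,ok=T), TRANSFORM:-, EMIT:-] out:-; in:P4
Tick 9: [PARSE:-, VALIDATE:P4(v=15,ok=F), TRANSFORM:P3(v=48,ok=T), EMIT:-] out:-; in:-
Tick 10: [PARSE:P5(v=1,ok=F), VALIDATE:-, TRANSFORM:P4(v=0,ok=F), EMIT:P3(v=48,ok=T)] out:-; in:P5
Emitted by tick 10: ['P1', 'P2']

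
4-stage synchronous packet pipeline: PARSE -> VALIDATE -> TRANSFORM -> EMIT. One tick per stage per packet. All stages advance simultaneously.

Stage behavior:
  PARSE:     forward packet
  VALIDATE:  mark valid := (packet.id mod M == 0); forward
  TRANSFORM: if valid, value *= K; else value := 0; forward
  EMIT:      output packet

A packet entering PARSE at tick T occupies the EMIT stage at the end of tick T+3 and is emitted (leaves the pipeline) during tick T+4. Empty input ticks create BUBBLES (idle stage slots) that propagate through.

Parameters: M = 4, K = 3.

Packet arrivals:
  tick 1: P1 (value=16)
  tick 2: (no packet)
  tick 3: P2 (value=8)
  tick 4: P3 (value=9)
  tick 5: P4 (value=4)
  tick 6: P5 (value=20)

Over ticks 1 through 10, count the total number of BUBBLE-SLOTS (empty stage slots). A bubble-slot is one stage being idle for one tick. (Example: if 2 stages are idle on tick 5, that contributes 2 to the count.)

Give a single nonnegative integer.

Answer: 20

Derivation:
Tick 1: [PARSE:P1(v=16,ok=F), VALIDATE:-, TRANSFORM:-, EMIT:-] out:-; bubbles=3
Tick 2: [PARSE:-, VALIDATE:P1(v=16,ok=F), TRANSFORM:-, EMIT:-] out:-; bubbles=3
Tick 3: [PARSE:P2(v=8,ok=F), VALIDATE:-, TRANSFORM:P1(v=0,ok=F), EMIT:-] out:-; bubbles=2
Tick 4: [PARSE:P3(v=9,ok=F), VALIDATE:P2(v=8,ok=F), TRANSFORM:-, EMIT:P1(v=0,ok=F)] out:-; bubbles=1
Tick 5: [PARSE:P4(v=4,ok=F), VALIDATE:P3(v=9,ok=F), TRANSFORM:P2(v=0,ok=F), EMIT:-] out:P1(v=0); bubbles=1
Tick 6: [PARSE:P5(v=20,ok=F), VALIDATE:P4(v=4,ok=T), TRANSFORM:P3(v=0,ok=F), EMIT:P2(v=0,ok=F)] out:-; bubbles=0
Tick 7: [PARSE:-, VALIDATE:P5(v=20,ok=F), TRANSFORM:P4(v=12,ok=T), EMIT:P3(v=0,ok=F)] out:P2(v=0); bubbles=1
Tick 8: [PARSE:-, VALIDATE:-, TRANSFORM:P5(v=0,ok=F), EMIT:P4(v=12,ok=T)] out:P3(v=0); bubbles=2
Tick 9: [PARSE:-, VALIDATE:-, TRANSFORM:-, EMIT:P5(v=0,ok=F)] out:P4(v=12); bubbles=3
Tick 10: [PARSE:-, VALIDATE:-, TRANSFORM:-, EMIT:-] out:P5(v=0); bubbles=4
Total bubble-slots: 20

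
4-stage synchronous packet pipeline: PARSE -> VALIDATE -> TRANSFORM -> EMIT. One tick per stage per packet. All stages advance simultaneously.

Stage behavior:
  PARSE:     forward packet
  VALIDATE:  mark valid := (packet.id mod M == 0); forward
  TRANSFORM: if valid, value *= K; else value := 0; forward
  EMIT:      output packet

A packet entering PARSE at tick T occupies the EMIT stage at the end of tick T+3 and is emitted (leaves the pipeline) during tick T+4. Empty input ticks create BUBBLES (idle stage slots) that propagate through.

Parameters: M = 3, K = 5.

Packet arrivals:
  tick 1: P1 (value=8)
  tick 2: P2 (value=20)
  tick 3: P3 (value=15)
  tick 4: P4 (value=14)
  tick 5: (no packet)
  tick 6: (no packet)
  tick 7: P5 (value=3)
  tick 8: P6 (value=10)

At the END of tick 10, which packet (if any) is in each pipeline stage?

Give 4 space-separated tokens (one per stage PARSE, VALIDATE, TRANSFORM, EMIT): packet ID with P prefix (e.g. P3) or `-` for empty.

Tick 1: [PARSE:P1(v=8,ok=F), VALIDATE:-, TRANSFORM:-, EMIT:-] out:-; in:P1
Tick 2: [PARSE:P2(v=20,ok=F), VALIDATE:P1(v=8,ok=F), TRANSFORM:-, EMIT:-] out:-; in:P2
Tick 3: [PARSE:P3(v=15,ok=F), VALIDATE:P2(v=20,ok=F), TRANSFORM:P1(v=0,ok=F), EMIT:-] out:-; in:P3
Tick 4: [PARSE:P4(v=14,ok=F), VALIDATE:P3(v=15,ok=T), TRANSFORM:P2(v=0,ok=F), EMIT:P1(v=0,ok=F)] out:-; in:P4
Tick 5: [PARSE:-, VALIDATE:P4(v=14,ok=F), TRANSFORM:P3(v=75,ok=T), EMIT:P2(v=0,ok=F)] out:P1(v=0); in:-
Tick 6: [PARSE:-, VALIDATE:-, TRANSFORM:P4(v=0,ok=F), EMIT:P3(v=75,ok=T)] out:P2(v=0); in:-
Tick 7: [PARSE:P5(v=3,ok=F), VALIDATE:-, TRANSFORM:-, EMIT:P4(v=0,ok=F)] out:P3(v=75); in:P5
Tick 8: [PARSE:P6(v=10,ok=F), VALIDATE:P5(v=3,ok=F), TRANSFORM:-, EMIT:-] out:P4(v=0); in:P6
Tick 9: [PARSE:-, VALIDATE:P6(v=10,ok=T), TRANSFORM:P5(v=0,ok=F), EMIT:-] out:-; in:-
Tick 10: [PARSE:-, VALIDATE:-, TRANSFORM:P6(v=50,ok=T), EMIT:P5(v=0,ok=F)] out:-; in:-
At end of tick 10: ['-', '-', 'P6', 'P5']

Answer: - - P6 P5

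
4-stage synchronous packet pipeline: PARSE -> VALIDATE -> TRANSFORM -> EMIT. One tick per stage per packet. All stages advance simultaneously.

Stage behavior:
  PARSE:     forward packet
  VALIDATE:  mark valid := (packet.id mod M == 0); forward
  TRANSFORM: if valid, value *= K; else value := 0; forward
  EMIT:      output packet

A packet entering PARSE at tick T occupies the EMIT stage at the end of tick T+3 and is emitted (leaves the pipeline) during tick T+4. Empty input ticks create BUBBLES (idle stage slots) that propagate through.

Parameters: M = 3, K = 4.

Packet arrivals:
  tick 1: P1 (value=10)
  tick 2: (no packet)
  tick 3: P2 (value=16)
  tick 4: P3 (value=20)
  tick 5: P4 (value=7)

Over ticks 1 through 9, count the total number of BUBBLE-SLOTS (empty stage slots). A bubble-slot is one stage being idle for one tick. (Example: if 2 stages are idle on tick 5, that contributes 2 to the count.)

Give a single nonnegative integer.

Answer: 20

Derivation:
Tick 1: [PARSE:P1(v=10,ok=F), VALIDATE:-, TRANSFORM:-, EMIT:-] out:-; bubbles=3
Tick 2: [PARSE:-, VALIDATE:P1(v=10,ok=F), TRANSFORM:-, EMIT:-] out:-; bubbles=3
Tick 3: [PARSE:P2(v=16,ok=F), VALIDATE:-, TRANSFORM:P1(v=0,ok=F), EMIT:-] out:-; bubbles=2
Tick 4: [PARSE:P3(v=20,ok=F), VALIDATE:P2(v=16,ok=F), TRANSFORM:-, EMIT:P1(v=0,ok=F)] out:-; bubbles=1
Tick 5: [PARSE:P4(v=7,ok=F), VALIDATE:P3(v=20,ok=T), TRANSFORM:P2(v=0,ok=F), EMIT:-] out:P1(v=0); bubbles=1
Tick 6: [PARSE:-, VALIDATE:P4(v=7,ok=F), TRANSFORM:P3(v=80,ok=T), EMIT:P2(v=0,ok=F)] out:-; bubbles=1
Tick 7: [PARSE:-, VALIDATE:-, TRANSFORM:P4(v=0,ok=F), EMIT:P3(v=80,ok=T)] out:P2(v=0); bubbles=2
Tick 8: [PARSE:-, VALIDATE:-, TRANSFORM:-, EMIT:P4(v=0,ok=F)] out:P3(v=80); bubbles=3
Tick 9: [PARSE:-, VALIDATE:-, TRANSFORM:-, EMIT:-] out:P4(v=0); bubbles=4
Total bubble-slots: 20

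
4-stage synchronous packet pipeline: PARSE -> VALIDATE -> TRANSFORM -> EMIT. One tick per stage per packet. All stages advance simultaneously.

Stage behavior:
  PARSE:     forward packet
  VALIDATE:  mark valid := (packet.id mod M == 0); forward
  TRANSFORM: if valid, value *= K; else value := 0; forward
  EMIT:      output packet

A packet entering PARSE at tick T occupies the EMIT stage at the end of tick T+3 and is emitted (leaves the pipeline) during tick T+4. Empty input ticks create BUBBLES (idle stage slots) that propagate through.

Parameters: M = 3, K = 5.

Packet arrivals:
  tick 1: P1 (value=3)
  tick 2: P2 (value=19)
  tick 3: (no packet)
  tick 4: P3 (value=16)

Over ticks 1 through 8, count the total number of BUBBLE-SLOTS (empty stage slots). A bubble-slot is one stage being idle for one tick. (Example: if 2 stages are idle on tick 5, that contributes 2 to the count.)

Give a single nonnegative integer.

Tick 1: [PARSE:P1(v=3,ok=F), VALIDATE:-, TRANSFORM:-, EMIT:-] out:-; bubbles=3
Tick 2: [PARSE:P2(v=19,ok=F), VALIDATE:P1(v=3,ok=F), TRANSFORM:-, EMIT:-] out:-; bubbles=2
Tick 3: [PARSE:-, VALIDATE:P2(v=19,ok=F), TRANSFORM:P1(v=0,ok=F), EMIT:-] out:-; bubbles=2
Tick 4: [PARSE:P3(v=16,ok=F), VALIDATE:-, TRANSFORM:P2(v=0,ok=F), EMIT:P1(v=0,ok=F)] out:-; bubbles=1
Tick 5: [PARSE:-, VALIDATE:P3(v=16,ok=T), TRANSFORM:-, EMIT:P2(v=0,ok=F)] out:P1(v=0); bubbles=2
Tick 6: [PARSE:-, VALIDATE:-, TRANSFORM:P3(v=80,ok=T), EMIT:-] out:P2(v=0); bubbles=3
Tick 7: [PARSE:-, VALIDATE:-, TRANSFORM:-, EMIT:P3(v=80,ok=T)] out:-; bubbles=3
Tick 8: [PARSE:-, VALIDATE:-, TRANSFORM:-, EMIT:-] out:P3(v=80); bubbles=4
Total bubble-slots: 20

Answer: 20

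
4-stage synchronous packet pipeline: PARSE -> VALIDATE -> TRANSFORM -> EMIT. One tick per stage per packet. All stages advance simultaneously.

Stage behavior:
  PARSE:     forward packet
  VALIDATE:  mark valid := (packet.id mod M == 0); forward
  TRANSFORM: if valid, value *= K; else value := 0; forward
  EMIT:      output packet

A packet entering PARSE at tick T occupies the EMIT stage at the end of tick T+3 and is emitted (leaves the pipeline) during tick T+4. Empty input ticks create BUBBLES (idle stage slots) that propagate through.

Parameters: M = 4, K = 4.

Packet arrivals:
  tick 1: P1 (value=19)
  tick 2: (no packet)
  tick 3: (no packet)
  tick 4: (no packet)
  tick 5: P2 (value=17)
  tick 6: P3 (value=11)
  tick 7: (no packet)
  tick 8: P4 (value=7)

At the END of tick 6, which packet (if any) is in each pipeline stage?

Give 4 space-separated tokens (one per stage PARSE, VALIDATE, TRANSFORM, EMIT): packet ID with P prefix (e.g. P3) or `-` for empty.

Tick 1: [PARSE:P1(v=19,ok=F), VALIDATE:-, TRANSFORM:-, EMIT:-] out:-; in:P1
Tick 2: [PARSE:-, VALIDATE:P1(v=19,ok=F), TRANSFORM:-, EMIT:-] out:-; in:-
Tick 3: [PARSE:-, VALIDATE:-, TRANSFORM:P1(v=0,ok=F), EMIT:-] out:-; in:-
Tick 4: [PARSE:-, VALIDATE:-, TRANSFORM:-, EMIT:P1(v=0,ok=F)] out:-; in:-
Tick 5: [PARSE:P2(v=17,ok=F), VALIDATE:-, TRANSFORM:-, EMIT:-] out:P1(v=0); in:P2
Tick 6: [PARSE:P3(v=11,ok=F), VALIDATE:P2(v=17,ok=F), TRANSFORM:-, EMIT:-] out:-; in:P3
At end of tick 6: ['P3', 'P2', '-', '-']

Answer: P3 P2 - -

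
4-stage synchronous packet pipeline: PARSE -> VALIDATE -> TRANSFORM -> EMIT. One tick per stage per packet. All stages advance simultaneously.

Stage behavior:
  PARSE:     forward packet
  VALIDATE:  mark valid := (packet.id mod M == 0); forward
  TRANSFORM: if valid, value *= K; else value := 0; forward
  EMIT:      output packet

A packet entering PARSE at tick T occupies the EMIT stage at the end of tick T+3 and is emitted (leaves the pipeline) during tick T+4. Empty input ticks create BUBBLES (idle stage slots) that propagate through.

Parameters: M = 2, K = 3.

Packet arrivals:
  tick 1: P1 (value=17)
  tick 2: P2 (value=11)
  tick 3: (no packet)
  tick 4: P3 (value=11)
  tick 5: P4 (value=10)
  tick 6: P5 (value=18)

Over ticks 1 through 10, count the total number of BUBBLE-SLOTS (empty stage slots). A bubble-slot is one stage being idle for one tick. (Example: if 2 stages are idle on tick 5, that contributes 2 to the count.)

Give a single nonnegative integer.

Tick 1: [PARSE:P1(v=17,ok=F), VALIDATE:-, TRANSFORM:-, EMIT:-] out:-; bubbles=3
Tick 2: [PARSE:P2(v=11,ok=F), VALIDATE:P1(v=17,ok=F), TRANSFORM:-, EMIT:-] out:-; bubbles=2
Tick 3: [PARSE:-, VALIDATE:P2(v=11,ok=T), TRANSFORM:P1(v=0,ok=F), EMIT:-] out:-; bubbles=2
Tick 4: [PARSE:P3(v=11,ok=F), VALIDATE:-, TRANSFORM:P2(v=33,ok=T), EMIT:P1(v=0,ok=F)] out:-; bubbles=1
Tick 5: [PARSE:P4(v=10,ok=F), VALIDATE:P3(v=11,ok=F), TRANSFORM:-, EMIT:P2(v=33,ok=T)] out:P1(v=0); bubbles=1
Tick 6: [PARSE:P5(v=18,ok=F), VALIDATE:P4(v=10,ok=T), TRANSFORM:P3(v=0,ok=F), EMIT:-] out:P2(v=33); bubbles=1
Tick 7: [PARSE:-, VALIDATE:P5(v=18,ok=F), TRANSFORM:P4(v=30,ok=T), EMIT:P3(v=0,ok=F)] out:-; bubbles=1
Tick 8: [PARSE:-, VALIDATE:-, TRANSFORM:P5(v=0,ok=F), EMIT:P4(v=30,ok=T)] out:P3(v=0); bubbles=2
Tick 9: [PARSE:-, VALIDATE:-, TRANSFORM:-, EMIT:P5(v=0,ok=F)] out:P4(v=30); bubbles=3
Tick 10: [PARSE:-, VALIDATE:-, TRANSFORM:-, EMIT:-] out:P5(v=0); bubbles=4
Total bubble-slots: 20

Answer: 20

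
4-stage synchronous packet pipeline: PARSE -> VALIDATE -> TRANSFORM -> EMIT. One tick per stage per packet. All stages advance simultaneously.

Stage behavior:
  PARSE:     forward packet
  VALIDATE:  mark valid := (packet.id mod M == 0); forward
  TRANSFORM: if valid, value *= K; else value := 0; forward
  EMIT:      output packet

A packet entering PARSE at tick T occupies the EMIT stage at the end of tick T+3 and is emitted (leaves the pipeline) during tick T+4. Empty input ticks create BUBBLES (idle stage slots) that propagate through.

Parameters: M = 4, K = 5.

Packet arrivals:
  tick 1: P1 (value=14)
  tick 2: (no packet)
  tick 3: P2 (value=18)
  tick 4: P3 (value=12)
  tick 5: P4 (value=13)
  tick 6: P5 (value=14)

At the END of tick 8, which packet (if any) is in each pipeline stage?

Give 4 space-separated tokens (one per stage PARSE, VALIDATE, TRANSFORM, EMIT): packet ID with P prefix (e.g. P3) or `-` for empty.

Tick 1: [PARSE:P1(v=14,ok=F), VALIDATE:-, TRANSFORM:-, EMIT:-] out:-; in:P1
Tick 2: [PARSE:-, VALIDATE:P1(v=14,ok=F), TRANSFORM:-, EMIT:-] out:-; in:-
Tick 3: [PARSE:P2(v=18,ok=F), VALIDATE:-, TRANSFORM:P1(v=0,ok=F), EMIT:-] out:-; in:P2
Tick 4: [PARSE:P3(v=12,ok=F), VALIDATE:P2(v=18,ok=F), TRANSFORM:-, EMIT:P1(v=0,ok=F)] out:-; in:P3
Tick 5: [PARSE:P4(v=13,ok=F), VALIDATE:P3(v=12,ok=F), TRANSFORM:P2(v=0,ok=F), EMIT:-] out:P1(v=0); in:P4
Tick 6: [PARSE:P5(v=14,ok=F), VALIDATE:P4(v=13,ok=T), TRANSFORM:P3(v=0,ok=F), EMIT:P2(v=0,ok=F)] out:-; in:P5
Tick 7: [PARSE:-, VALIDATE:P5(v=14,ok=F), TRANSFORM:P4(v=65,ok=T), EMIT:P3(v=0,ok=F)] out:P2(v=0); in:-
Tick 8: [PARSE:-, VALIDATE:-, TRANSFORM:P5(v=0,ok=F), EMIT:P4(v=65,ok=T)] out:P3(v=0); in:-
At end of tick 8: ['-', '-', 'P5', 'P4']

Answer: - - P5 P4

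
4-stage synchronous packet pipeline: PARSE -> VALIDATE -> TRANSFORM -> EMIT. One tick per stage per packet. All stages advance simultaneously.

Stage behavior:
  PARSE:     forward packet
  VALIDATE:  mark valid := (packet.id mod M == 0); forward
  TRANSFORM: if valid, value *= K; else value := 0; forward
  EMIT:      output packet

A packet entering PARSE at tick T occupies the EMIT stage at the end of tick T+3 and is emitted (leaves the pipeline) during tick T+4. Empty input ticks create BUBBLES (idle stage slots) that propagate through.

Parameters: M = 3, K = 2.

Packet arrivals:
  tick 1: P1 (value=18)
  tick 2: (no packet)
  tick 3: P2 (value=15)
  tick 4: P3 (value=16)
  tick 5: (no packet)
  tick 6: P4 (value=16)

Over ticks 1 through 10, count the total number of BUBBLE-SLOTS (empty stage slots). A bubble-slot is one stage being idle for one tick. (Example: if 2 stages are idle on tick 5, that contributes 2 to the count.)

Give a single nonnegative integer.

Tick 1: [PARSE:P1(v=18,ok=F), VALIDATE:-, TRANSFORM:-, EMIT:-] out:-; bubbles=3
Tick 2: [PARSE:-, VALIDATE:P1(v=18,ok=F), TRANSFORM:-, EMIT:-] out:-; bubbles=3
Tick 3: [PARSE:P2(v=15,ok=F), VALIDATE:-, TRANSFORM:P1(v=0,ok=F), EMIT:-] out:-; bubbles=2
Tick 4: [PARSE:P3(v=16,ok=F), VALIDATE:P2(v=15,ok=F), TRANSFORM:-, EMIT:P1(v=0,ok=F)] out:-; bubbles=1
Tick 5: [PARSE:-, VALIDATE:P3(v=16,ok=T), TRANSFORM:P2(v=0,ok=F), EMIT:-] out:P1(v=0); bubbles=2
Tick 6: [PARSE:P4(v=16,ok=F), VALIDATE:-, TRANSFORM:P3(v=32,ok=T), EMIT:P2(v=0,ok=F)] out:-; bubbles=1
Tick 7: [PARSE:-, VALIDATE:P4(v=16,ok=F), TRANSFORM:-, EMIT:P3(v=32,ok=T)] out:P2(v=0); bubbles=2
Tick 8: [PARSE:-, VALIDATE:-, TRANSFORM:P4(v=0,ok=F), EMIT:-] out:P3(v=32); bubbles=3
Tick 9: [PARSE:-, VALIDATE:-, TRANSFORM:-, EMIT:P4(v=0,ok=F)] out:-; bubbles=3
Tick 10: [PARSE:-, VALIDATE:-, TRANSFORM:-, EMIT:-] out:P4(v=0); bubbles=4
Total bubble-slots: 24

Answer: 24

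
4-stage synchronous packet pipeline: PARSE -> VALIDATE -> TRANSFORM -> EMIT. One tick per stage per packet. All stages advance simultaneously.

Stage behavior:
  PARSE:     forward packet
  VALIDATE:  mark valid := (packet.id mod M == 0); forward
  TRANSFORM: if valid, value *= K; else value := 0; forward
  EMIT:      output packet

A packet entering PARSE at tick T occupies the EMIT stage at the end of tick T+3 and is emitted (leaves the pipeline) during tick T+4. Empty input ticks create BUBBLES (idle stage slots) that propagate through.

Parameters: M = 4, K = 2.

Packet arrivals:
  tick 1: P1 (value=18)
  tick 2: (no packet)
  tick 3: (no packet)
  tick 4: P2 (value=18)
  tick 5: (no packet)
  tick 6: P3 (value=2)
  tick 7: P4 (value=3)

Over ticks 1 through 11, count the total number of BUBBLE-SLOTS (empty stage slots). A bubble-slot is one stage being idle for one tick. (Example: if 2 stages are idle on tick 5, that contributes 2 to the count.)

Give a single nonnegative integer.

Tick 1: [PARSE:P1(v=18,ok=F), VALIDATE:-, TRANSFORM:-, EMIT:-] out:-; bubbles=3
Tick 2: [PARSE:-, VALIDATE:P1(v=18,ok=F), TRANSFORM:-, EMIT:-] out:-; bubbles=3
Tick 3: [PARSE:-, VALIDATE:-, TRANSFORM:P1(v=0,ok=F), EMIT:-] out:-; bubbles=3
Tick 4: [PARSE:P2(v=18,ok=F), VALIDATE:-, TRANSFORM:-, EMIT:P1(v=0,ok=F)] out:-; bubbles=2
Tick 5: [PARSE:-, VALIDATE:P2(v=18,ok=F), TRANSFORM:-, EMIT:-] out:P1(v=0); bubbles=3
Tick 6: [PARSE:P3(v=2,ok=F), VALIDATE:-, TRANSFORM:P2(v=0,ok=F), EMIT:-] out:-; bubbles=2
Tick 7: [PARSE:P4(v=3,ok=F), VALIDATE:P3(v=2,ok=F), TRANSFORM:-, EMIT:P2(v=0,ok=F)] out:-; bubbles=1
Tick 8: [PARSE:-, VALIDATE:P4(v=3,ok=T), TRANSFORM:P3(v=0,ok=F), EMIT:-] out:P2(v=0); bubbles=2
Tick 9: [PARSE:-, VALIDATE:-, TRANSFORM:P4(v=6,ok=T), EMIT:P3(v=0,ok=F)] out:-; bubbles=2
Tick 10: [PARSE:-, VALIDATE:-, TRANSFORM:-, EMIT:P4(v=6,ok=T)] out:P3(v=0); bubbles=3
Tick 11: [PARSE:-, VALIDATE:-, TRANSFORM:-, EMIT:-] out:P4(v=6); bubbles=4
Total bubble-slots: 28

Answer: 28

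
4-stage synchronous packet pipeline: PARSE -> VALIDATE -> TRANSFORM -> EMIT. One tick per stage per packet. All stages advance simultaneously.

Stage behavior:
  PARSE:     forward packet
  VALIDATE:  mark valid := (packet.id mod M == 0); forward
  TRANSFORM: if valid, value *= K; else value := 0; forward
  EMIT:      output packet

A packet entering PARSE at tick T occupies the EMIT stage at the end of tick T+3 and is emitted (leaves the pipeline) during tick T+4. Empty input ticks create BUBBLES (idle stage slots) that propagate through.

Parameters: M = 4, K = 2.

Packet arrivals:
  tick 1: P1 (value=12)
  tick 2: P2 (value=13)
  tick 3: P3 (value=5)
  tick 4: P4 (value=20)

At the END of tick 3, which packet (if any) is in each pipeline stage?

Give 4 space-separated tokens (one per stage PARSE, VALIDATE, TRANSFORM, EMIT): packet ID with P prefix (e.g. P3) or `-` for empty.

Tick 1: [PARSE:P1(v=12,ok=F), VALIDATE:-, TRANSFORM:-, EMIT:-] out:-; in:P1
Tick 2: [PARSE:P2(v=13,ok=F), VALIDATE:P1(v=12,ok=F), TRANSFORM:-, EMIT:-] out:-; in:P2
Tick 3: [PARSE:P3(v=5,ok=F), VALIDATE:P2(v=13,ok=F), TRANSFORM:P1(v=0,ok=F), EMIT:-] out:-; in:P3
At end of tick 3: ['P3', 'P2', 'P1', '-']

Answer: P3 P2 P1 -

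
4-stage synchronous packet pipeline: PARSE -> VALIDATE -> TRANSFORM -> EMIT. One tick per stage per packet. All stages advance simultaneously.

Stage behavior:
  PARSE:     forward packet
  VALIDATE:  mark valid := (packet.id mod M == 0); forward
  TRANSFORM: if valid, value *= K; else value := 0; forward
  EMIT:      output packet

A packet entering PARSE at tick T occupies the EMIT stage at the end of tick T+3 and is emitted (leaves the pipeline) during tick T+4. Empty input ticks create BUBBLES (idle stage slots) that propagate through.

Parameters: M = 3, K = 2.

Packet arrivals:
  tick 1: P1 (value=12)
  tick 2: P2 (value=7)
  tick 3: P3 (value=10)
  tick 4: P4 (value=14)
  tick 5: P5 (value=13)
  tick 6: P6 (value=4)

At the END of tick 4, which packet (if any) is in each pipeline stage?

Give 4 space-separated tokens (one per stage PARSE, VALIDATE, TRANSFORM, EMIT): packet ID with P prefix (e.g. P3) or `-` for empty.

Tick 1: [PARSE:P1(v=12,ok=F), VALIDATE:-, TRANSFORM:-, EMIT:-] out:-; in:P1
Tick 2: [PARSE:P2(v=7,ok=F), VALIDATE:P1(v=12,ok=F), TRANSFORM:-, EMIT:-] out:-; in:P2
Tick 3: [PARSE:P3(v=10,ok=F), VALIDATE:P2(v=7,ok=F), TRANSFORM:P1(v=0,ok=F), EMIT:-] out:-; in:P3
Tick 4: [PARSE:P4(v=14,ok=F), VALIDATE:P3(v=10,ok=T), TRANSFORM:P2(v=0,ok=F), EMIT:P1(v=0,ok=F)] out:-; in:P4
At end of tick 4: ['P4', 'P3', 'P2', 'P1']

Answer: P4 P3 P2 P1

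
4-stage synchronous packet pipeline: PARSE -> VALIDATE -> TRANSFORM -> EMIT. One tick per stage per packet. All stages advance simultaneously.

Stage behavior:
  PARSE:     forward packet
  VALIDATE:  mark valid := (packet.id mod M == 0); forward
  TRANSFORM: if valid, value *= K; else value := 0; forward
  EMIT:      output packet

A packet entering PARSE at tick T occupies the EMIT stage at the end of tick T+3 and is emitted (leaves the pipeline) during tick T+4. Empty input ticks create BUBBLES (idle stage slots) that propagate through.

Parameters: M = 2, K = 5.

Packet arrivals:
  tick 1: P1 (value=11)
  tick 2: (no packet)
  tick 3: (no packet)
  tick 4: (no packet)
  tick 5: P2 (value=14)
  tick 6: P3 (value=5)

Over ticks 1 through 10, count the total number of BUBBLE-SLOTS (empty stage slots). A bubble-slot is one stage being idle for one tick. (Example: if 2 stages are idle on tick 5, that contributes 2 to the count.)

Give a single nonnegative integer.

Tick 1: [PARSE:P1(v=11,ok=F), VALIDATE:-, TRANSFORM:-, EMIT:-] out:-; bubbles=3
Tick 2: [PARSE:-, VALIDATE:P1(v=11,ok=F), TRANSFORM:-, EMIT:-] out:-; bubbles=3
Tick 3: [PARSE:-, VALIDATE:-, TRANSFORM:P1(v=0,ok=F), EMIT:-] out:-; bubbles=3
Tick 4: [PARSE:-, VALIDATE:-, TRANSFORM:-, EMIT:P1(v=0,ok=F)] out:-; bubbles=3
Tick 5: [PARSE:P2(v=14,ok=F), VALIDATE:-, TRANSFORM:-, EMIT:-] out:P1(v=0); bubbles=3
Tick 6: [PARSE:P3(v=5,ok=F), VALIDATE:P2(v=14,ok=T), TRANSFORM:-, EMIT:-] out:-; bubbles=2
Tick 7: [PARSE:-, VALIDATE:P3(v=5,ok=F), TRANSFORM:P2(v=70,ok=T), EMIT:-] out:-; bubbles=2
Tick 8: [PARSE:-, VALIDATE:-, TRANSFORM:P3(v=0,ok=F), EMIT:P2(v=70,ok=T)] out:-; bubbles=2
Tick 9: [PARSE:-, VALIDATE:-, TRANSFORM:-, EMIT:P3(v=0,ok=F)] out:P2(v=70); bubbles=3
Tick 10: [PARSE:-, VALIDATE:-, TRANSFORM:-, EMIT:-] out:P3(v=0); bubbles=4
Total bubble-slots: 28

Answer: 28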